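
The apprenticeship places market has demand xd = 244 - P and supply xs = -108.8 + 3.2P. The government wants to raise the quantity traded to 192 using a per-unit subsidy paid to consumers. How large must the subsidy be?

Required subsidy s = 42 per unit

At x = 192, invert demand for the buyer price: Pb = (244 − 192)/1 = 52; invert supply for the seller price: Ps = (192 − (-108.8))/3.2 = 94.
The subsidy must fill the gap: s = Ps − Pb = 94 − 52 = 42.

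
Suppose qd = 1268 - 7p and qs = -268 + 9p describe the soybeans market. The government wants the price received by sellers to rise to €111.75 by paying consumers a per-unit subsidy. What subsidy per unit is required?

At a seller price of 111.75, quantity supplied is -268 + 9·111.75 = 737.75.
Buyers absorb 737.75 only when they pay pb with 1268 − 7·pb = 737.75, i.e. pb = 75.75.
s = ps − pb = 111.75 − 75.75 = 36.

Required subsidy s = €36 per unit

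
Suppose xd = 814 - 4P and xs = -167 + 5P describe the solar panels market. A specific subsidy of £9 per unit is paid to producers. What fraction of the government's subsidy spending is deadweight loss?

DWL / government spending = 5/199

Pre-subsidy: 814 - 4P = -167 + 5P gives P* = 109, x* = 378.
With the subsidy, sellers receive Ps = Pb + 9 for each unit, where Pb is the price buyers pay.
Supply in terms of Pb becomes xs = -167 + 5(Pb + 9) = -122 + 5Pb. Setting this equal to demand: 814 - 4Pb = -122 + 5Pb, so Pb = 104.
Sellers receive Ps = 104 + 9 = 113; x' = 814 − 4·104 = 398.
ΔCS = ½(378 + 398)(109 − 104) = 1940; ΔPS = ½(378 + 398)(113 − 109) = 1552.
Government spending = 9 × 398 = 3582.
DWL = ½ × 9 × (398 − 378) = 90; fraction = 90 / 3582 = 5/199.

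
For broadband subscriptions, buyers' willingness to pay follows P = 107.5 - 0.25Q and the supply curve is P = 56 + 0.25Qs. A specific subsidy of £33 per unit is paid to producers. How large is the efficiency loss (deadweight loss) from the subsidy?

Pre-subsidy: 107.5 - 0.25Q = 56 + 0.25Q gives Q* = 103 and P* = 81.75.
With the subsidy, sellers receive Ps = Pb + 33 for each unit, where Pb is the price buyers pay.
On the curves, Pb = 107.5 - 0.25Q and Ps = 56 + 0.25Q; the wedge Ps − Pb = 33 gives 56 + 0.25Q − (107.5 - 0.25Q) = 33, so Q' = 169.
Then Pb = 107.5 − 0.25·169 = 65.25 and Ps = 56 + 0.25·169 = 98.25.
The subsidy expands output by 169 − 103 = 66 past the efficient level; on those units the gap between marginal cost and willingness to pay runs from 0 up to 33.
DWL = ½ × 33 × 66 = 1089.

Deadweight loss = £1089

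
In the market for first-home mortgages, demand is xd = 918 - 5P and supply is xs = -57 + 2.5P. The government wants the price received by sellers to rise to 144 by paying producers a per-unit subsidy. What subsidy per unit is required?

Required subsidy s = 21 per unit

At a seller price of 144, quantity supplied is -57 + 2.5·144 = 303.
Buyers absorb 303 only when they pay Pb with 918 − 5·Pb = 303, i.e. Pb = 123.
s = Ps − Pb = 144 − 123 = 21.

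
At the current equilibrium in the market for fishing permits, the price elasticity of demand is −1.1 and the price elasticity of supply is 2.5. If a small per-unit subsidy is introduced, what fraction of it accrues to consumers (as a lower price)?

Consumer share = 25/36

For a small subsidy around the equilibrium, the benefit split depends on the relative slopes, which at a point are proportional to the elasticities.
Buyer share = εs/(εs + |εd|) = 2.5/(2.5 + 1.1) = 25/36; seller share = |εd|/(εs + |εd|) = 11/36.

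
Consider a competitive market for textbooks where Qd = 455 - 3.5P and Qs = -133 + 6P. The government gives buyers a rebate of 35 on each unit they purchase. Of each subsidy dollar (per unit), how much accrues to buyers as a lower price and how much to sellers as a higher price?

Buyers gain 420/19 per unit; sellers gain 245/19 per unit

Pre-subsidy: 455 - 3.5P = -133 + 6P gives P* = 1176/19, Q* = 4529/19.
With the rebate, buyers effectively pay Pb = Ps − 35, where Ps is the price sellers receive.
Demand in terms of Ps becomes Qd = 455 − 3.5(Ps − 35) = 577.5 - 3.5Ps. Setting this equal to supply: 577.5 - 3.5Ps = -133 + 6Ps, so Ps = 1421/19.
Buyers pay Pb = 1421/19 − 35 = 756/19; Q' = -133 + 6·(1421/19) = 5999/19.
Buyers' price falls by P* − Pb = 1176/19 − 756/19 = 420/19; sellers' price rises by Ps − P* = 1421/19 − 1176/19 = 245/19.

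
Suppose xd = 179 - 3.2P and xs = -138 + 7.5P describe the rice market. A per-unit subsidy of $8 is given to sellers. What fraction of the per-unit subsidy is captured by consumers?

Pre-subsidy: 179 - 3.2P = -138 + 7.5P gives P* = 3170/107, x* = 9009/107.
With the subsidy, sellers receive Ps = Pb + 8 for each unit, where Pb is the price buyers pay.
Supply in terms of Pb becomes xs = -138 + 7.5(Pb + 8) = -78 + 7.5Pb. Setting this equal to demand: 179 - 3.2Pb = -78 + 7.5Pb, so Pb = 2570/107.
Sellers receive Ps = 2570/107 + 8 = 3426/107; x' = 179 − 3.2·(2570/107) = 10929/107.
Buyers' price falls by P* − Pb = 3170/107 − 2570/107 = 600/107; sellers' price rises by Ps − P* = 3426/107 − 3170/107 = 256/107.
So consumers capture (600/107)/8 = 75/107 of each unit of subsidy.

Consumer share = 75/107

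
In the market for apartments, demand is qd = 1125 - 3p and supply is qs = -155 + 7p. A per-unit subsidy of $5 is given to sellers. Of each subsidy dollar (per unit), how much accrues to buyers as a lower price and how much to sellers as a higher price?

Pre-subsidy: 1125 - 3p = -155 + 7p gives p* = 128, q* = 741.
With the subsidy, sellers receive ps = pb + 5 for each unit, where pb is the price buyers pay.
Supply in terms of pb becomes qs = -155 + 7(pb + 5) = -120 + 7pb. Setting this equal to demand: 1125 - 3pb = -120 + 7pb, so pb = 124.5.
Sellers receive ps = 124.5 + 5 = 129.5; q' = 1125 − 3·124.5 = 751.5.
Buyers' price falls by p* − pb = 128 − 124.5 = 3.5; sellers' price rises by ps − p* = 129.5 − 128 = 1.5.

Buyers gain $3.5 per unit; sellers gain $1.5 per unit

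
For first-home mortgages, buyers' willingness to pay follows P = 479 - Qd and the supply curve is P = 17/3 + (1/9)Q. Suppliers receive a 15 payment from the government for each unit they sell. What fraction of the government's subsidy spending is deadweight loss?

DWL / government spending = 9/586

Pre-subsidy: 479 - Q = 17/3 + (1/9)Q gives Q* = 426 and P* = 53.
With the subsidy, sellers receive Ps = Pb + 15 for each unit, where Pb is the price buyers pay.
On the curves, Pb = 479 - Q and Ps = 17/3 + (1/9)Q; the wedge Ps − Pb = 15 gives 17/3 + (1/9)Q − (479 - Q) = 15, so Q' = 439.5.
Then Pb = 479 − 1·439.5 = 39.5 and Ps = 17/3 + (1/9)·439.5 = 54.5.
ΔCS = ½(426 + 439.5)(53 − 39.5) = 5842.125; ΔPS = ½(426 + 439.5)(54.5 − 53) = 649.125.
Government spending = 15 × 439.5 = 6592.5.
DWL = ½ × 15 × (439.5 − 426) = 101.25; fraction = 101.25 / 6592.5 = 9/586.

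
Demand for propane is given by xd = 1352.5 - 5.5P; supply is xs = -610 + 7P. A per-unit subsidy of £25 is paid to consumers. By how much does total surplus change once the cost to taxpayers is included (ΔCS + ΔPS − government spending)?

Net change in total surplus = -£962.5

Pre-subsidy: 1352.5 - 5.5P = -610 + 7P gives P* = 157, x* = 489.
With the rebate, buyers effectively pay Pb = Ps − 25, where Ps is the price sellers receive.
Demand in terms of Ps becomes xd = 1352.5 − 5.5(Ps − 25) = 1490 - 5.5Ps. Setting this equal to supply: 1490 - 5.5Ps = -610 + 7Ps, so Ps = 168.
Buyers pay Pb = 168 − 25 = 143; x' = -610 + 7·168 = 566.
ΔCS = ½(489 + 566)(157 − 143) = 7385; ΔPS = ½(489 + 566)(168 − 157) = 5802.5.
Government spending = 25 × 566 = 14150.
Net change = 7385 + 5802.5 − 14150 = -962.5. The loss equals the DWL triangle ½·25·77.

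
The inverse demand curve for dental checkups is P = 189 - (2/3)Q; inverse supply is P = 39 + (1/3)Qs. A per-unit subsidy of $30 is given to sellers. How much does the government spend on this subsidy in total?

Government cost = $5400

Pre-subsidy: 189 - (2/3)Q = 39 + (1/3)Q gives Q* = 150 and P* = 89.
With the subsidy, sellers receive Ps = Pb + 30 for each unit, where Pb is the price buyers pay.
On the curves, Pb = 189 - (2/3)Q and Ps = 39 + (1/3)Q; the wedge Ps − Pb = 30 gives 39 + (1/3)Q − (189 - (2/3)Q) = 30, so Q' = 180.
Then Pb = 189 − (2/3)·180 = 69 and Ps = 39 + (1/3)·180 = 99.
Government outlay = subsidy × quantity = 30 × 180 = 5400.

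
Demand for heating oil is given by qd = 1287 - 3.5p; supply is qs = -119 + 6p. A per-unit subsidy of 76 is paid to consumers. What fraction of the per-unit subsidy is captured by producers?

Pre-subsidy: 1287 - 3.5p = -119 + 6p gives p* = 148, q* = 769.
With the rebate, buyers effectively pay pb = ps − 76, where ps is the price sellers receive.
Demand in terms of ps becomes qd = 1287 − 3.5(ps − 76) = 1553 - 3.5ps. Setting this equal to supply: 1553 - 3.5ps = -119 + 6ps, so ps = 176.
Buyers pay pb = 176 − 76 = 100; q' = -119 + 6·176 = 937.
Buyers' price falls by p* − pb = 148 − 100 = 48; sellers' price rises by ps − p* = 176 − 148 = 28.
So producers capture 28/76 = 7/19 of each unit of subsidy.

Producer share = 7/19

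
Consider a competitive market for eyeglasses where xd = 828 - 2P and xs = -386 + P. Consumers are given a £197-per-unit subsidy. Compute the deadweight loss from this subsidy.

Deadweight loss = 38809/3

Pre-subsidy: 828 - 2P = -386 + P gives P* = 1214/3, x* = 56/3.
With the rebate, buyers effectively pay Pb = Ps − 197, where Ps is the price sellers receive.
Demand in terms of Ps becomes xd = 828 − 2(Ps − 197) = 1222 - 2Ps. Setting this equal to supply: 1222 - 2Ps = -386 + Ps, so Ps = 536.
Buyers pay Pb = 536 − 197 = 339; x' = -386 + 1·536 = 150.
The subsidy expands output by 150 − 56/3 = 394/3 past the efficient level; on those units the gap between marginal cost and willingness to pay runs from 0 up to 197.
DWL = ½ × 197 × 394/3 = 38809/3.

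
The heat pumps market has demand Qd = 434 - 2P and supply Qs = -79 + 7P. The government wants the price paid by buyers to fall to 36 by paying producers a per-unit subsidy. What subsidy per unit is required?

Required subsidy s = 27 per unit

At a buyer price of 36, quantity demanded is 434 − 2·36 = 362.
Sellers supply 362 only when they receive Ps with -79 + 7·Ps = 362, i.e. Ps = 63.
s = Ps − Pb = 63 − 36 = 27.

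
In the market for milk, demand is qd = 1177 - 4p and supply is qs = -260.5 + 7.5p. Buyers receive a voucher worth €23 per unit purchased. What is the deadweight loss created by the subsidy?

Pre-subsidy: 1177 - 4p = -260.5 + 7.5p gives p* = 125, q* = 677.
With the rebate, buyers effectively pay pb = ps − 23, where ps is the price sellers receive.
Demand in terms of ps becomes qd = 1177 − 4(ps − 23) = 1269 - 4ps. Setting this equal to supply: 1269 - 4ps = -260.5 + 7.5ps, so ps = 133.
Buyers pay pb = 133 − 23 = 110; q' = -260.5 + 7.5·133 = 737.
The subsidy expands output by 737 − 677 = 60 past the efficient level; on those units the gap between marginal cost and willingness to pay runs from 0 up to 23.
DWL = ½ × 23 × 60 = 690.

Deadweight loss = €690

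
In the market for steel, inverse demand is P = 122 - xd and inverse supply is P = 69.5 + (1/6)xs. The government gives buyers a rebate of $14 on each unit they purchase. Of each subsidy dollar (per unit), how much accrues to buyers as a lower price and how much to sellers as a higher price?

Pre-subsidy: 122 - x = 69.5 + (1/6)x gives x* = 45 and P* = 77.
With the rebate, buyers effectively pay Pb = Ps − 14, where Ps is the price sellers receive.
On the curves, Pb = 122 - x and Ps = 69.5 + (1/6)x; the wedge Ps − Pb = 14 gives 69.5 + (1/6)x − (122 - x) = 14, so x' = 57.
Then Pb = 122 − 1·57 = 65 and Ps = 69.5 + (1/6)·57 = 79.
Buyers' price falls by P* − Pb = 77 − 65 = 12; sellers' price rises by Ps − P* = 79 − 77 = 2.

Buyers gain $12 per unit; sellers gain $2 per unit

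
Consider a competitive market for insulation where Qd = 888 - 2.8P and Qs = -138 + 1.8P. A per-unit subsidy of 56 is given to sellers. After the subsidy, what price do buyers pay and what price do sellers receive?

Pre-subsidy: 888 - 2.8P = -138 + 1.8P gives P* = 5130/23, Q* = 6060/23.
With the subsidy, sellers receive Ps = Pb + 56 for each unit, where Pb is the price buyers pay.
Supply in terms of Pb becomes Qs = -138 + 1.8(Pb + 56) = -37.2 + 1.8Pb. Setting this equal to demand: 888 - 2.8Pb = -37.2 + 1.8Pb, so Pb = 4626/23.
Sellers receive Ps = 4626/23 + 56 = 5914/23; Q' = 888 − 2.8·(4626/23) = 37356/115.

Buyers pay 4626/23; sellers receive 5914/23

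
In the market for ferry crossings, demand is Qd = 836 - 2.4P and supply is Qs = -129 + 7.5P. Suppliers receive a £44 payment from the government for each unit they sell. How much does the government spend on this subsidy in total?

Pre-subsidy: 836 - 2.4P = -129 + 7.5P gives P* = 9650/99, Q* = 19868/33.
With the subsidy, sellers receive Ps = Pb + 44 for each unit, where Pb is the price buyers pay.
Supply in terms of Pb becomes Qs = -129 + 7.5(Pb + 44) = 201 + 7.5Pb. Setting this equal to demand: 836 - 2.4Pb = 201 + 7.5Pb, so Pb = 6350/99.
Sellers receive Ps = 6350/99 + 44 = 10706/99; Q' = 836 − 2.4·(6350/99) = 22508/33.
Government outlay = subsidy × quantity = 44 × 22508/33 = 90032/3.

Government cost = 90032/3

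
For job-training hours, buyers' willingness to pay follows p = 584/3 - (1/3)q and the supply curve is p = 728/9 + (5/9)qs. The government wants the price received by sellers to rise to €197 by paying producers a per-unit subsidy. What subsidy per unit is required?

At a seller price of 197, quantity supplied is -145.6 + 1.8·197 = 209.
Buyers absorb 209 only when they pay pb = 584/3 − (1/3)·209 = 125.
s = ps − pb = 197 − 125 = 72.

Required subsidy s = €72 per unit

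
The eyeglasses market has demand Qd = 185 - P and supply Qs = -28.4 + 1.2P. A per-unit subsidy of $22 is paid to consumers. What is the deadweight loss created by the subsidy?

Pre-subsidy: 185 - P = -28.4 + 1.2P gives P* = 97, Q* = 88.
With the rebate, buyers effectively pay Pb = Ps − 22, where Ps is the price sellers receive.
Demand in terms of Ps becomes Qd = 185 − 1(Ps − 22) = 207 - Ps. Setting this equal to supply: 207 - Ps = -28.4 + 1.2Ps, so Ps = 107.
Buyers pay Pb = 107 − 22 = 85; Q' = -28.4 + 1.2·107 = 100.
The subsidy expands output by 100 − 88 = 12 past the efficient level; on those units the gap between marginal cost and willingness to pay runs from 0 up to 22.
DWL = ½ × 22 × 12 = 132.

Deadweight loss = $132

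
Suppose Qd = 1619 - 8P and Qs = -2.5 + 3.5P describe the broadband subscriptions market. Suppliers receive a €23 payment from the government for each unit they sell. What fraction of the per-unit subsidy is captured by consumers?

Consumer share = 7/23

Pre-subsidy: 1619 - 8P = -2.5 + 3.5P gives P* = 141, Q* = 491.
With the subsidy, sellers receive Ps = Pb + 23 for each unit, where Pb is the price buyers pay.
Supply in terms of Pb becomes Qs = -2.5 + 3.5(Pb + 23) = 78 + 3.5Pb. Setting this equal to demand: 1619 - 8Pb = 78 + 3.5Pb, so Pb = 134.
Sellers receive Ps = 134 + 23 = 157; Q' = 1619 − 8·134 = 547.
Buyers' price falls by P* − Pb = 141 − 134 = 7; sellers' price rises by Ps − P* = 157 − 141 = 16.
So consumers capture 7/23 = 7/23 of each unit of subsidy.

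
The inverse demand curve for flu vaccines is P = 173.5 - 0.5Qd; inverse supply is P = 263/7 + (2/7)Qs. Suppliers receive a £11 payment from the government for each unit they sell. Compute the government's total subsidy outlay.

Government cost = £2057

Pre-subsidy: 173.5 - 0.5Q = 263/7 + (2/7)Q gives Q* = 173 and P* = 87.
With the subsidy, sellers receive Ps = Pb + 11 for each unit, where Pb is the price buyers pay.
On the curves, Pb = 173.5 - 0.5Q and Ps = 263/7 + (2/7)Q; the wedge Ps − Pb = 11 gives 263/7 + (2/7)Q − (173.5 - 0.5Q) = 11, so Q' = 187.
Then Pb = 173.5 − 0.5·187 = 80 and Ps = 263/7 + (2/7)·187 = 91.
Government outlay = subsidy × quantity = 11 × 187 = 2057.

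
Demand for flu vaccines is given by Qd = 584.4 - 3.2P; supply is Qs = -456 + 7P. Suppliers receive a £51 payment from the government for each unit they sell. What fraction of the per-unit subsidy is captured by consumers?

Pre-subsidy: 584.4 - 3.2P = -456 + 7P gives P* = 102, Q* = 258.
With the subsidy, sellers receive Ps = Pb + 51 for each unit, where Pb is the price buyers pay.
Supply in terms of Pb becomes Qs = -456 + 7(Pb + 51) = -99 + 7Pb. Setting this equal to demand: 584.4 - 3.2Pb = -99 + 7Pb, so Pb = 67.
Sellers receive Ps = 67 + 51 = 118; Q' = 584.4 − 3.2·67 = 370.
Buyers' price falls by P* − Pb = 102 − 67 = 35; sellers' price rises by Ps − P* = 118 − 102 = 16.
So consumers capture 35/51 = 35/51 of each unit of subsidy.

Consumer share = 35/51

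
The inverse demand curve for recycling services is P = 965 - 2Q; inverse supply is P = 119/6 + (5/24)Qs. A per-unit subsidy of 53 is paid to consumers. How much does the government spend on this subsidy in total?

Government cost = 23956

Pre-subsidy: 965 - 2Q = 119/6 + (5/24)Q gives Q* = 428 and P* = 109.
With the rebate, buyers effectively pay Pb = Ps − 53, where Ps is the price sellers receive.
On the curves, Pb = 965 - 2Q and Ps = 119/6 + (5/24)Q; the wedge Ps − Pb = 53 gives 119/6 + (5/24)Q − (965 - 2Q) = 53, so Q' = 452.
Then Pb = 965 − 2·452 = 61 and Ps = 119/6 + (5/24)·452 = 114.
Government outlay = subsidy × quantity = 53 × 452 = 23956.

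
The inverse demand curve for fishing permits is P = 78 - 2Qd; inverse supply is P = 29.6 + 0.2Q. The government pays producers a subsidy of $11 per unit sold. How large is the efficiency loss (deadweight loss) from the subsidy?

Pre-subsidy: 78 - 2Q = 29.6 + 0.2Q gives Q* = 22 and P* = 34.
With the subsidy, sellers receive Ps = Pb + 11 for each unit, where Pb is the price buyers pay.
On the curves, Pb = 78 - 2Q and Ps = 29.6 + 0.2Q; the wedge Ps − Pb = 11 gives 29.6 + 0.2Q − (78 - 2Q) = 11, so Q' = 27.
Then Pb = 78 − 2·27 = 24 and Ps = 29.6 + 0.2·27 = 35.
The subsidy expands output by 27 − 22 = 5 past the efficient level; on those units the gap between marginal cost and willingness to pay runs from 0 up to 11.
DWL = ½ × 11 × 5 = 27.5.

Deadweight loss = $27.5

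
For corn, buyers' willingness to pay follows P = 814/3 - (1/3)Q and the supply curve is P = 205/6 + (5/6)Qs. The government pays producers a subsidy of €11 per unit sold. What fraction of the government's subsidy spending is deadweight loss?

Pre-subsidy: 814/3 - (1/3)Q = 205/6 + (5/6)Q gives Q* = 1423/7 and P* = 1425/7.
With the subsidy, sellers receive Ps = Pb + 11 for each unit, where Pb is the price buyers pay.
On the curves, Pb = 814/3 - (1/3)Q and Ps = 205/6 + (5/6)Q; the wedge Ps − Pb = 11 gives 205/6 + (5/6)Q − (814/3 - (1/3)Q) = 11, so Q' = 1489/7.
Then Pb = 814/3 − (1/3)·(1489/7) = 1403/7 and Ps = 205/6 + (5/6)·(1489/7) = 1480/7.
ΔCS = ½(1423/7 + 1489/7)(1425/7 − 1403/7) = 4576/7; ΔPS = ½(1423/7 + 1489/7)(1480/7 − 1425/7) = 11440/7.
Government spending = 11 × 1489/7 = 16379/7.
DWL = ½ × 11 × (1489/7 − 1423/7) = 363/7; fraction = (363/7) / (16379/7) = 33/1489.

DWL / government spending = 33/1489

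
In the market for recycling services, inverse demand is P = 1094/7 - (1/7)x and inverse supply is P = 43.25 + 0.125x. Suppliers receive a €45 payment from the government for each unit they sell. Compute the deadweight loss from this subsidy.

Pre-subsidy: 1094/7 - (1/7)x = 43.25 + 0.125x gives x* = 422 and P* = 96.
With the subsidy, sellers receive Ps = Pb + 45 for each unit, where Pb is the price buyers pay.
On the curves, Pb = 1094/7 - (1/7)x and Ps = 43.25 + 0.125x; the wedge Ps − Pb = 45 gives 43.25 + 0.125x − (1094/7 - (1/7)x) = 45, so x' = 590.
Then Pb = 1094/7 − (1/7)·590 = 72 and Ps = 43.25 + 0.125·590 = 117.
The subsidy expands output by 590 − 422 = 168 past the efficient level; on those units the gap between marginal cost and willingness to pay runs from 0 up to 45.
DWL = ½ × 45 × 168 = 3780.

Deadweight loss = €3780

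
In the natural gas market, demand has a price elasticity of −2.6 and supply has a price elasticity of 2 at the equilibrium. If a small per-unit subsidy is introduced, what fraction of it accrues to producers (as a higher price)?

For a small subsidy around the equilibrium, the benefit split depends on the relative slopes, which at a point are proportional to the elasticities.
Buyer share = εs/(εs + |εd|) = 2/(2 + 2.6) = 10/23; seller share = |εd|/(εs + |εd|) = 13/23.
So producers capture 13/23 of the subsidy.

Producer share = 13/23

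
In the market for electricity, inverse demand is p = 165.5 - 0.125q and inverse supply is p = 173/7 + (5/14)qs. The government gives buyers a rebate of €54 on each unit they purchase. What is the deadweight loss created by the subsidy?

Pre-subsidy: 165.5 - 0.125q = 173/7 + (5/14)q gives q* = 292 and p* = 129.
With the rebate, buyers effectively pay pb = ps − 54, where ps is the price sellers receive.
On the curves, pb = 165.5 - 0.125q and ps = 173/7 + (5/14)q; the wedge ps − pb = 54 gives 173/7 + (5/14)q − (165.5 - 0.125q) = 54, so q' = 404.
Then pb = 165.5 − 0.125·404 = 115 and ps = 173/7 + (5/14)·404 = 169.
The subsidy expands output by 404 − 292 = 112 past the efficient level; on those units the gap between marginal cost and willingness to pay runs from 0 up to 54.
DWL = ½ × 54 × 112 = 3024.

Deadweight loss = €3024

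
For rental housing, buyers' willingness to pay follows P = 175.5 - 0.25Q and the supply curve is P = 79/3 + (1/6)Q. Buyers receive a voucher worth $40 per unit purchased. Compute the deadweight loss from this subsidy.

Pre-subsidy: 175.5 - 0.25Q = 79/3 + (1/6)Q gives Q* = 358 and P* = 86.
With the rebate, buyers effectively pay Pb = Ps − 40, where Ps is the price sellers receive.
On the curves, Pb = 175.5 - 0.25Q and Ps = 79/3 + (1/6)Q; the wedge Ps − Pb = 40 gives 79/3 + (1/6)Q − (175.5 - 0.25Q) = 40, so Q' = 454.
Then Pb = 175.5 − 0.25·454 = 62 and Ps = 79/3 + (1/6)·454 = 102.
The subsidy expands output by 454 − 358 = 96 past the efficient level; on those units the gap between marginal cost and willingness to pay runs from 0 up to 40.
DWL = ½ × 40 × 96 = 1920.

Deadweight loss = $1920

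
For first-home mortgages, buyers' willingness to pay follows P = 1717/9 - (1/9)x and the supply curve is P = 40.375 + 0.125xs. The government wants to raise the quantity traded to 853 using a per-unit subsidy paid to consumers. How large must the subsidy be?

Required subsidy s = 51 per unit

At x = 853, from the demand curve buyers pay Pb = 1717/9 − (1/9)·853 = 96; from the supply curve sellers need Ps = 40.375 + 0.125·853 = 147.
The subsidy must fill the gap: s = Ps − Pb = 147 − 96 = 51.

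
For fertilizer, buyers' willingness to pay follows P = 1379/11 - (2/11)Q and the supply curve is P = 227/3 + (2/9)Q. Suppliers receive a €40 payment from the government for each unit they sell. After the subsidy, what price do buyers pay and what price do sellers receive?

Pre-subsidy: 1379/11 - (2/11)Q = 227/3 + (2/9)Q gives Q* = 123 and P* = 103.
With the subsidy, sellers receive Ps = Pb + 40 for each unit, where Pb is the price buyers pay.
On the curves, Pb = 1379/11 - (2/11)Q and Ps = 227/3 + (2/9)Q; the wedge Ps − Pb = 40 gives 227/3 + (2/9)Q − (1379/11 - (2/11)Q) = 40, so Q' = 222.
Then Pb = 1379/11 − (2/11)·222 = 85 and Ps = 227/3 + (2/9)·222 = 125.

Buyers pay €85; sellers receive €125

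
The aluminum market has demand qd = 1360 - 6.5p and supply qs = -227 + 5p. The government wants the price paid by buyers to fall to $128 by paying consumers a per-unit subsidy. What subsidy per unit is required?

Required subsidy s = $23 per unit

At a buyer price of 128, quantity demanded is 1360 − 6.5·128 = 528.
Sellers supply 528 only when they receive ps with -227 + 5·ps = 528, i.e. ps = 151.
s = ps − pb = 151 − 128 = 23.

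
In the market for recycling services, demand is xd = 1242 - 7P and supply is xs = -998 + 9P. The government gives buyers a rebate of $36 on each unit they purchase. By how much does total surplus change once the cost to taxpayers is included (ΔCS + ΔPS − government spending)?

Net change in total surplus = -$2551.5

Pre-subsidy: 1242 - 7P = -998 + 9P gives P* = 140, x* = 262.
With the rebate, buyers effectively pay Pb = Ps − 36, where Ps is the price sellers receive.
Demand in terms of Ps becomes xd = 1242 − 7(Ps − 36) = 1494 - 7Ps. Setting this equal to supply: 1494 - 7Ps = -998 + 9Ps, so Ps = 155.75.
Buyers pay Pb = 155.75 − 36 = 119.75; x' = -998 + 9·155.75 = 403.75.
ΔCS = ½(262 + 403.75)(140 − 119.75) = 6740.71875; ΔPS = ½(262 + 403.75)(155.75 − 140) = 5242.78125.
Government spending = 36 × 403.75 = 14535.
Net change = 6740.71875 + 5242.78125 − 14535 = -2551.5. The loss equals the DWL triangle ½·36·141.75.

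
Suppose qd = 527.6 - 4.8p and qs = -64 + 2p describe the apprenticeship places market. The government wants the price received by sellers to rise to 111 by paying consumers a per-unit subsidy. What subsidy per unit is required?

At a seller price of 111, quantity supplied is -64 + 2·111 = 158.
Buyers absorb 158 only when they pay pb with 527.6 − 4.8·pb = 158, i.e. pb = 77.
s = ps − pb = 111 − 77 = 34.

Required subsidy s = 34 per unit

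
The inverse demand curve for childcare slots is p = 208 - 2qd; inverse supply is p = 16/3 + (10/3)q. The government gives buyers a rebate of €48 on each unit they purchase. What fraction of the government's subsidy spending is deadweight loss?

DWL / government spending = 9/94

Pre-subsidy: 208 - 2q = 16/3 + (10/3)q gives q* = 38 and p* = 132.
With the rebate, buyers effectively pay pb = ps − 48, where ps is the price sellers receive.
On the curves, pb = 208 - 2q and ps = 16/3 + (10/3)q; the wedge ps − pb = 48 gives 16/3 + (10/3)q − (208 - 2q) = 48, so q' = 47.
Then pb = 208 − 2·47 = 114 and ps = 16/3 + (10/3)·47 = 162.
ΔCS = ½(38 + 47)(132 − 114) = 765; ΔPS = ½(38 + 47)(162 − 132) = 1275.
Government spending = 48 × 47 = 2256.
DWL = ½ × 48 × (47 − 38) = 216; fraction = 216 / 2256 = 9/94.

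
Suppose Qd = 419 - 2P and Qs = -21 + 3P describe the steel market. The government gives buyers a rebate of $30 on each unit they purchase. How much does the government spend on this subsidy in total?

Pre-subsidy: 419 - 2P = -21 + 3P gives P* = 88, Q* = 243.
With the rebate, buyers effectively pay Pb = Ps − 30, where Ps is the price sellers receive.
Demand in terms of Ps becomes Qd = 419 − 2(Ps − 30) = 479 - 2Ps. Setting this equal to supply: 479 - 2Ps = -21 + 3Ps, so Ps = 100.
Buyers pay Pb = 100 − 30 = 70; Q' = -21 + 3·100 = 279.
Government outlay = subsidy × quantity = 30 × 279 = 8370.

Government cost = $8370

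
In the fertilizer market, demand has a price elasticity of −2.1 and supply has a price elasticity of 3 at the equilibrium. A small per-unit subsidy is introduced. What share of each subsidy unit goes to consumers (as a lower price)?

Consumer share = 10/17

For a small subsidy around the equilibrium, the benefit split depends on the relative slopes, which at a point are proportional to the elasticities.
Buyer share = εs/(εs + |εd|) = 3/(3 + 2.1) = 10/17; seller share = |εd|/(εs + |εd|) = 7/17.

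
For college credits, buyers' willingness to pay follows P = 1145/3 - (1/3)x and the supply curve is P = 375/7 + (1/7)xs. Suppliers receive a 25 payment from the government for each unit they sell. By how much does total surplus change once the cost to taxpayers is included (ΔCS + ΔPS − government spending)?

Pre-subsidy: 1145/3 - (1/3)x = 375/7 + (1/7)x gives x* = 689 and P* = 152.
With the subsidy, sellers receive Ps = Pb + 25 for each unit, where Pb is the price buyers pay.
On the curves, Pb = 1145/3 - (1/3)x and Ps = 375/7 + (1/7)x; the wedge Ps − Pb = 25 gives 375/7 + (1/7)x − (1145/3 - (1/3)x) = 25, so x' = 741.5.
Then Pb = 1145/3 − (1/3)·741.5 = 134.5 and Ps = 375/7 + (1/7)·741.5 = 159.5.
ΔCS = ½(689 + 741.5)(152 − 134.5) = 12516.875; ΔPS = ½(689 + 741.5)(159.5 − 152) = 5364.375.
Government spending = 25 × 741.5 = 18537.5.
Net change = 12516.875 + 5364.375 − 18537.5 = -656.25. The loss equals the DWL triangle ½·25·52.5.

Net change in total surplus = -656.25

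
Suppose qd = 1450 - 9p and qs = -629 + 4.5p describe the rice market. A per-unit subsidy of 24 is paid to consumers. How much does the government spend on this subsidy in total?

Pre-subsidy: 1450 - 9p = -629 + 4.5p gives p* = 154, q* = 64.
With the rebate, buyers effectively pay pb = ps − 24, where ps is the price sellers receive.
Demand in terms of ps becomes qd = 1450 − 9(ps − 24) = 1666 - 9ps. Setting this equal to supply: 1666 - 9ps = -629 + 4.5ps, so ps = 170.
Buyers pay pb = 170 − 24 = 146; q' = -629 + 4.5·170 = 136.
Government outlay = subsidy × quantity = 24 × 136 = 3264.

Government cost = 3264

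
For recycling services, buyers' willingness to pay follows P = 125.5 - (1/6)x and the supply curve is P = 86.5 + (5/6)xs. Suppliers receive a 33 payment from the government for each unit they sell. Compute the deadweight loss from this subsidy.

Pre-subsidy: 125.5 - (1/6)x = 86.5 + (5/6)x gives x* = 39 and P* = 119.
With the subsidy, sellers receive Ps = Pb + 33 for each unit, where Pb is the price buyers pay.
On the curves, Pb = 125.5 - (1/6)x and Ps = 86.5 + (5/6)x; the wedge Ps − Pb = 33 gives 86.5 + (5/6)x − (125.5 - (1/6)x) = 33, so x' = 72.
Then Pb = 125.5 − (1/6)·72 = 113.5 and Ps = 86.5 + (5/6)·72 = 146.5.
The subsidy expands output by 72 − 39 = 33 past the efficient level; on those units the gap between marginal cost and willingness to pay runs from 0 up to 33.
DWL = ½ × 33 × 33 = 544.5.

Deadweight loss = 544.5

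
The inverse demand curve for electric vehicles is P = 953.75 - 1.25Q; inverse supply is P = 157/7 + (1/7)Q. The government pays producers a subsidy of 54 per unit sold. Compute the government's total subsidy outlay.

Pre-subsidy: 953.75 - 1.25Q = 157/7 + (1/7)Q gives Q* = 26077/39 and P* = 4600/39.
With the subsidy, sellers receive Ps = Pb + 54 for each unit, where Pb is the price buyers pay.
On the curves, Pb = 953.75 - 1.25Q and Ps = 157/7 + (1/7)Q; the wedge Ps − Pb = 54 gives 157/7 + (1/7)Q − (953.75 - 1.25Q) = 54, so Q' = 27589/39.
Then Pb = 953.75 − 1.25·(27589/39) = 2710/39 and Ps = 157/7 + (1/7)·(27589/39) = 4816/39.
Government outlay = subsidy × quantity = 54 × 27589/39 = 496602/13.

Government cost = 496602/13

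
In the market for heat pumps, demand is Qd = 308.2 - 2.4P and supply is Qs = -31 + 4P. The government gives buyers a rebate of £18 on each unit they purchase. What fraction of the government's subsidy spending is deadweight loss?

Pre-subsidy: 308.2 - 2.4P = -31 + 4P gives P* = 53, Q* = 181.
With the rebate, buyers effectively pay Pb = Ps − 18, where Ps is the price sellers receive.
Demand in terms of Ps becomes Qd = 308.2 − 2.4(Ps − 18) = 351.4 - 2.4Ps. Setting this equal to supply: 351.4 - 2.4Ps = -31 + 4Ps, so Ps = 59.75.
Buyers pay Pb = 59.75 − 18 = 41.75; Q' = -31 + 4·59.75 = 208.
ΔCS = ½(181 + 208)(53 − 41.75) = 2188.125; ΔPS = ½(181 + 208)(59.75 − 53) = 1312.875.
Government spending = 18 × 208 = 3744.
DWL = ½ × 18 × (208 − 181) = 243; fraction = 243 / 3744 = 27/416.

DWL / government spending = 27/416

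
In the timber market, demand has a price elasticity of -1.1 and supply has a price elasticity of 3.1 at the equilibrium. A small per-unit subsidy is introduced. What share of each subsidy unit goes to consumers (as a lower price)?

For a small subsidy around the equilibrium, the benefit split depends on the relative slopes, which at a point are proportional to the elasticities.
Buyer share = εs/(εs + |εd|) = 3.1/(3.1 + 1.1) = 31/42; seller share = |εd|/(εs + |εd|) = 11/42.

Consumer share = 31/42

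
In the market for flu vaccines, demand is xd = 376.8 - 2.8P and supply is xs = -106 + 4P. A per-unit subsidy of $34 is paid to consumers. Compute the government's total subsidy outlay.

Government cost = $7956

Pre-subsidy: 376.8 - 2.8P = -106 + 4P gives P* = 71, x* = 178.
With the rebate, buyers effectively pay Pb = Ps − 34, where Ps is the price sellers receive.
Demand in terms of Ps becomes xd = 376.8 − 2.8(Ps − 34) = 472 - 2.8Ps. Setting this equal to supply: 472 - 2.8Ps = -106 + 4Ps, so Ps = 85.
Buyers pay Pb = 85 − 34 = 51; x' = -106 + 4·85 = 234.
Government outlay = subsidy × quantity = 34 × 234 = 7956.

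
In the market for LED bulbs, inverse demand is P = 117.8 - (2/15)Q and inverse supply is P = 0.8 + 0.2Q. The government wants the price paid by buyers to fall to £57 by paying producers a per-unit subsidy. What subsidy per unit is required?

Required subsidy s = £35 per unit

At a buyer price of 57, quantity demanded is 883.5 − 7.5·57 = 456.
Sellers supply 456 only when they receive Ps = 0.8 + 0.2·456 = 92.
s = Ps − Pb = 92 − 57 = 35.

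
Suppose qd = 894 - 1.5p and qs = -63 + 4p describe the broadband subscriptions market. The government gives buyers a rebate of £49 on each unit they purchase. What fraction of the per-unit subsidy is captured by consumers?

Consumer share = 8/11

Pre-subsidy: 894 - 1.5p = -63 + 4p gives p* = 174, q* = 633.
With the rebate, buyers effectively pay pb = ps − 49, where ps is the price sellers receive.
Demand in terms of ps becomes qd = 894 − 1.5(ps − 49) = 967.5 - 1.5ps. Setting this equal to supply: 967.5 - 1.5ps = -63 + 4ps, so ps = 2061/11.
Buyers pay pb = 2061/11 − 49 = 1522/11; q' = -63 + 4·(2061/11) = 7551/11.
Buyers' price falls by p* − pb = 174 − 1522/11 = 392/11; sellers' price rises by ps − p* = 2061/11 − 174 = 147/11.
So consumers capture (392/11)/49 = 8/11 of each unit of subsidy.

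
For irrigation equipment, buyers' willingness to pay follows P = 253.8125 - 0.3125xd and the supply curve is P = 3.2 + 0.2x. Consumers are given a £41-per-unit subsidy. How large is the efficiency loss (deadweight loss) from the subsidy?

Deadweight loss = £1640

Pre-subsidy: 253.8125 - 0.3125x = 3.2 + 0.2x gives x* = 489 and P* = 101.
With the rebate, buyers effectively pay Pb = Ps − 41, where Ps is the price sellers receive.
On the curves, Pb = 253.8125 - 0.3125x and Ps = 3.2 + 0.2x; the wedge Ps − Pb = 41 gives 3.2 + 0.2x − (253.8125 - 0.3125x) = 41, so x' = 569.
Then Pb = 253.8125 − 0.3125·569 = 76 and Ps = 3.2 + 0.2·569 = 117.
The subsidy expands output by 569 − 489 = 80 past the efficient level; on those units the gap between marginal cost and willingness to pay runs from 0 up to 41.
DWL = ½ × 41 × 80 = 1640.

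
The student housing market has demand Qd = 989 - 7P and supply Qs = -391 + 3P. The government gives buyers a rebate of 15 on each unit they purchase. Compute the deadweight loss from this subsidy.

Pre-subsidy: 989 - 7P = -391 + 3P gives P* = 138, Q* = 23.
With the rebate, buyers effectively pay Pb = Ps − 15, where Ps is the price sellers receive.
Demand in terms of Ps becomes Qd = 989 − 7(Ps − 15) = 1094 - 7Ps. Setting this equal to supply: 1094 - 7Ps = -391 + 3Ps, so Ps = 148.5.
Buyers pay Pb = 148.5 − 15 = 133.5; Q' = -391 + 3·148.5 = 54.5.
The subsidy expands output by 54.5 − 23 = 31.5 past the efficient level; on those units the gap between marginal cost and willingness to pay runs from 0 up to 15.
DWL = ½ × 15 × 31.5 = 236.25.

Deadweight loss = 236.25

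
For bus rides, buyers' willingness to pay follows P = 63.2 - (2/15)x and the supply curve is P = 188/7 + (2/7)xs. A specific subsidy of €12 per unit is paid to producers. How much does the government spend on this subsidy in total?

Government cost = 15228/11

Pre-subsidy: 63.2 - (2/15)x = 188/7 + (2/7)x gives x* = 954/11 and P* = 568/11.
With the subsidy, sellers receive Ps = Pb + 12 for each unit, where Pb is the price buyers pay.
On the curves, Pb = 63.2 - (2/15)x and Ps = 188/7 + (2/7)x; the wedge Ps − Pb = 12 gives 188/7 + (2/7)x − (63.2 - (2/15)x) = 12, so x' = 1269/11.
Then Pb = 63.2 − (2/15)·(1269/11) = 526/11 and Ps = 188/7 + (2/7)·(1269/11) = 658/11.
Government outlay = subsidy × quantity = 12 × 1269/11 = 15228/11.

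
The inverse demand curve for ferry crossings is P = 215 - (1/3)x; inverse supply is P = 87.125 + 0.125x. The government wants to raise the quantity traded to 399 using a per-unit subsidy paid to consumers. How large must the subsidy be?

At x = 399, from the demand curve buyers pay Pb = 215 − (1/3)·399 = 82; from the supply curve sellers need Ps = 87.125 + 0.125·399 = 137.
The subsidy must fill the gap: s = Ps − Pb = 137 − 82 = 55.

Required subsidy s = 55 per unit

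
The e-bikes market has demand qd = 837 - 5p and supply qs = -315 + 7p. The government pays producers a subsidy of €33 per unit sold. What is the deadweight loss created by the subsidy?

Deadweight loss = €1588.125

Pre-subsidy: 837 - 5p = -315 + 7p gives p* = 96, q* = 357.
With the subsidy, sellers receive ps = pb + 33 for each unit, where pb is the price buyers pay.
Supply in terms of pb becomes qs = -315 + 7(pb + 33) = -84 + 7pb. Setting this equal to demand: 837 - 5pb = -84 + 7pb, so pb = 76.75.
Sellers receive ps = 76.75 + 33 = 109.75; q' = 837 − 5·76.75 = 453.25.
The subsidy expands output by 453.25 − 357 = 96.25 past the efficient level; on those units the gap between marginal cost and willingness to pay runs from 0 up to 33.
DWL = ½ × 33 × 96.25 = 1588.125.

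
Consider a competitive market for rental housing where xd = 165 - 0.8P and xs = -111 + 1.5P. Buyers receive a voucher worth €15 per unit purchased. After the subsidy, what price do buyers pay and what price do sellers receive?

Buyers pay 2535/23; sellers receive 2880/23

Pre-subsidy: 165 - 0.8P = -111 + 1.5P gives P* = 120, x* = 69.
With the rebate, buyers effectively pay Pb = Ps − 15, where Ps is the price sellers receive.
Demand in terms of Ps becomes xd = 165 − 0.8(Ps − 15) = 177 - 0.8Ps. Setting this equal to supply: 177 - 0.8Ps = -111 + 1.5Ps, so Ps = 2880/23.
Buyers pay Pb = 2880/23 − 15 = 2535/23; x' = -111 + 1.5·(2880/23) = 1767/23.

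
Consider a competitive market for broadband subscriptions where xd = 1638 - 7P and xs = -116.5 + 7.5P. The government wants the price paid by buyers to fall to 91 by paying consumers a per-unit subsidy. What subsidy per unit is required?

At a buyer price of 91, quantity demanded is 1638 − 7·91 = 1001.
Sellers supply 1001 only when they receive Ps with -116.5 + 7.5·Ps = 1001, i.e. Ps = 149.
s = Ps − Pb = 149 − 91 = 58.

Required subsidy s = 58 per unit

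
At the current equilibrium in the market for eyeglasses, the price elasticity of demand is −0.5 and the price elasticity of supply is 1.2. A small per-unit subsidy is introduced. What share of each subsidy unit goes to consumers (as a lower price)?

Consumer share = 12/17

For a small subsidy around the equilibrium, the benefit split depends on the relative slopes, which at a point are proportional to the elasticities.
Buyer share = εs/(εs + |εd|) = 1.2/(1.2 + 0.5) = 12/17; seller share = |εd|/(εs + |εd|) = 5/17.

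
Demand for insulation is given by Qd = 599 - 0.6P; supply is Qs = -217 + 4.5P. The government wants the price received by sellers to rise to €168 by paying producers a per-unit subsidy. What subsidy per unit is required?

Required subsidy s = €68 per unit

At a seller price of 168, quantity supplied is -217 + 4.5·168 = 539.
Buyers absorb 539 only when they pay Pb with 599 − 0.6·Pb = 539, i.e. Pb = 100.
s = Ps − Pb = 168 − 100 = 68.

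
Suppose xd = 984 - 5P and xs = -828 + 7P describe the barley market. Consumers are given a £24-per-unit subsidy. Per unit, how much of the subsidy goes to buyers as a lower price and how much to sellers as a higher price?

Buyers gain £14 per unit; sellers gain £10 per unit

Pre-subsidy: 984 - 5P = -828 + 7P gives P* = 151, x* = 229.
With the rebate, buyers effectively pay Pb = Ps − 24, where Ps is the price sellers receive.
Demand in terms of Ps becomes xd = 984 − 5(Ps − 24) = 1104 - 5Ps. Setting this equal to supply: 1104 - 5Ps = -828 + 7Ps, so Ps = 161.
Buyers pay Pb = 161 − 24 = 137; x' = -828 + 7·161 = 299.
Buyers' price falls by P* − Pb = 151 − 137 = 14; sellers' price rises by Ps − P* = 161 − 151 = 10.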